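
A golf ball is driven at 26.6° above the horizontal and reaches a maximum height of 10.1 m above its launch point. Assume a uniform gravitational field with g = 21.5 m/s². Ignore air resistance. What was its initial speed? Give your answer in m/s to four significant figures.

46.54 m/s

At the peak v_y = 0, so v_y0 = √(2gH) = √(2 × 21.5 × 10.1) = 20.84 m/s.
v_y0 = v₀ sin θ ⇒ v₀ = 20.84 / sin 26.6° = 46.54 m/s.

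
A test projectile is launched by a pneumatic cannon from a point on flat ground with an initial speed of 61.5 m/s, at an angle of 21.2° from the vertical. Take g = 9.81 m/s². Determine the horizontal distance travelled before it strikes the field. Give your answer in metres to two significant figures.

260 m

Horizontal component vₓ = 61.50 sin 21.2° = 22.24 m/s; vertical v_y0 = 61.50 cos 21.2° = 57.34 m/s.
Flight time T = 2 v_y0 / g = 11.69 s.
Range: R = vₓ T = 22.24 × 11.69 = 260.0 m.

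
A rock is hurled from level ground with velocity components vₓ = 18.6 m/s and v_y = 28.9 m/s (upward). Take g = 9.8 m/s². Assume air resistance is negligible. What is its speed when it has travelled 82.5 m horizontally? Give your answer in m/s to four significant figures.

Time to reach x = 82.5 m: t = x/vₓ = 82.5/18.60 = 4.435 s.
Vertical velocity there: v_y = v_y0 − g t = 28.90 − 9.80 × 4.435 = −14.57 m/s.
Speed: √(vₓ² + v_y²) = √(18.60² + 14.57²) = 23.63 m/s.

23.63 m/s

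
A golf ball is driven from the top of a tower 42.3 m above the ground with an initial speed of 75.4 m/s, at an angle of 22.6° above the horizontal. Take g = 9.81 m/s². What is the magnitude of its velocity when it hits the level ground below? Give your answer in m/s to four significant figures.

80.72 m/s

Resolve: vₓ = 75.40 cos 22.6° = 69.61 m/s and v_y0 = 75.40 sin 22.6° = 28.98 m/s.
With up positive and y = 0 at the ground: y(t) = 42.3 + (28.98) t − 4.905 t². Setting y = 0 and taking the positive root: t = [28.98 + √(28.98² + 2·9.81·42.3)] / 9.81 = (28.98 + 40.86) / 9.81 = 7.119 s.
Vertical velocity at impact: v_y = v_y0 − g t = 28.98 − 9.81 × 7.119 = −40.86 m/s.
Speed: |v| = √(vₓ² + v_y²) = √(69.61² + 40.86²) = 80.72 m/s.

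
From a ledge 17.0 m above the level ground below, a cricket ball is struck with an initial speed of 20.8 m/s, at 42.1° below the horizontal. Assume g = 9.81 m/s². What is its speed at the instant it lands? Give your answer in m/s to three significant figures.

27.7 m/s

Resolve: vₓ = 20.80 cos 42.1° = 15.43 m/s and v_y0 = −13.94 m/s (downward).
The projectile lands when y = 17.0 + (−13.94) t − ½·9.81·t² = 0. Positive root: t = (−13.94 + √(13.94² + 2·9.81·17.0)) / 9.81 = (−13.94 + 22.98) / 9.81 = 0.9208 s.
Vertical velocity at impact: v_y = v_y0 − g t = −13.94 − 9.81 × 0.9208 = −22.98 m/s.
Speed: |v| = √(vₓ² + v_y²) = √(15.43² + 22.98²) = 27.68 m/s.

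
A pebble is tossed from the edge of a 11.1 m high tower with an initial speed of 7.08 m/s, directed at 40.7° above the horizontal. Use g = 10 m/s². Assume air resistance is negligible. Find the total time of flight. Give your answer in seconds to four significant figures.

Components: vₓ = 7.080 cos 40.7° = 5.368 m/s, v_y0 = 7.080 sin 40.7° = 4.617 m/s.
With up positive and y = 0 at the ground: y(t) = 11.1 + (4.617) t − 5.000 t². Setting y = 0 and taking the positive root: t = [4.617 + √(4.617² + 2·10.0·11.1)] / 10.0 = (4.617 + 15.60) / 10.0 = 2.022 s.

2.022 s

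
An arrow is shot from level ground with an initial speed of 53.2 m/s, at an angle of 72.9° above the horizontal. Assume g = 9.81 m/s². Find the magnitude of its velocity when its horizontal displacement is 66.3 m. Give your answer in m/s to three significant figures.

18.2 m/s

vₓ = 53.20 cos 72.9° = 15.64 m/s; v_y0 = 53.20 sin 72.9° = 50.85 m/s.
Time to reach x = 66.3 m: t = x/vₓ = 66.3/15.64 = 4.238 s.
Vertical velocity there: v_y = v_y0 − g t = 50.85 − 9.81 × 4.238 = 9.270 m/s.
Speed: √(vₓ² + v_y²) = √(15.64² + 9.270²) = 18.18 m/s.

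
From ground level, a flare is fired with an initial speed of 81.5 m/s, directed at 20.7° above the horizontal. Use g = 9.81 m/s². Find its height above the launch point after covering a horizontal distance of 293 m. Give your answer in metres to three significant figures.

Horizontal component vₓ = 81.50 cos 20.7° = 76.24 m/s; vertical v_y0 = 81.50 sin 20.7° = 28.81 m/s.
Time to reach x = 293 m: t = x/vₓ = 293/76.24 = 3.843 s.
Height: y = v_y0 t − ½ g t² = 28.81 × 3.843 − 4.905 × 3.843² = 110.7 − 72.45 = 38.27 m.

38.3 m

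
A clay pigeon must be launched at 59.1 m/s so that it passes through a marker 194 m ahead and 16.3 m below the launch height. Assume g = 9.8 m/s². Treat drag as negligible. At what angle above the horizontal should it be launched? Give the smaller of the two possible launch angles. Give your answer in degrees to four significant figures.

Trajectory: y = x tanθ − g x² (1 + tan²θ)/(2v₀²). With x = 194, y = −16.3, v₀ = 59.1, g = 9.80:
52.80 tan²θ − 194 tanθ + (36.50) = 0.
tanθ = [194 ± √(194² − 4 × 52.80 × (36.50))] / (2 × 52.80) = (194 ± 173.0) / 105.6, giving tanθ = 0.1989 or 3.475.
θ = 11.25° or 73.95°; the smaller is 11.25°.

11.25°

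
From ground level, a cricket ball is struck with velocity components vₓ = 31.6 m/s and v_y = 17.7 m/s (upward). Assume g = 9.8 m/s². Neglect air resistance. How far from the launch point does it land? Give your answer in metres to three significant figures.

114 m

Flight time T = 2 v_y0 / g = 3.612 s.
Horizontal distance R = vₓ T = 31.60 × 3.612 = 114.1 m.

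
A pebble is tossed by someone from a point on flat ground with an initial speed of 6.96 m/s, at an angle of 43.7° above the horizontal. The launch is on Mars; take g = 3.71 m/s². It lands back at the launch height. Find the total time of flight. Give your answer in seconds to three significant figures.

Resolve: vₓ = 6.960 cos 43.7° = 5.032 m/s and v_y0 = 6.960 sin 43.7° = 4.809 m/s.
Time of flight on level ground: T = 2 v_y0 / g = 2 × 4.809 / 3.71 = 2.592 s.

2.59 s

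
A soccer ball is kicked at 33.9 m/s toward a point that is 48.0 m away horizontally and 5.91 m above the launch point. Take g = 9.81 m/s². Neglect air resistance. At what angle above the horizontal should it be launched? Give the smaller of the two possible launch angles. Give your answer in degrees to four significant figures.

19.47°

Trajectory: y = x tanθ − g x² (1 + tan²θ)/(2v₀²). With x = 48.0, y = 5.91, v₀ = 33.9, g = 9.81:
9.834 tan²θ − 48.0 tanθ + (15.74) = 0.
tanθ = [48.0 ± √(48.0² − 4 × 9.834 × (15.74))] / (2 × 9.834) = (48.0 ± 41.05) / 19.67, giving tanθ = 0.3536 or 4.528.
θ = 19.47° or 77.54°; the smaller is 19.47°.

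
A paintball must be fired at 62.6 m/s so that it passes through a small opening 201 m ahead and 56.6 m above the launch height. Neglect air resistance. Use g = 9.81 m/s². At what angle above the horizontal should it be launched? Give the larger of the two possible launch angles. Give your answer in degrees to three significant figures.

Trajectory: y = x tanθ − g x² (1 + tan²θ)/(2v₀²). With x = 201, y = 56.6, v₀ = 62.6, g = 9.81:
50.57 tan²θ − 201 tanθ + (107.2) = 0.
tanθ = [201 ± √(201² − 4 × 50.57 × (107.2))] / (2 × 50.57) = (201 ± 136.8) / 101.1, giving tanθ = 0.6344 or 3.340.
θ = 32.39° or 73.33°; the larger is 73.33°.

73.3°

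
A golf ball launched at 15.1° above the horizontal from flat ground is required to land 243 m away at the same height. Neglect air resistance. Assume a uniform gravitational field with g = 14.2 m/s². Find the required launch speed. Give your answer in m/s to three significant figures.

82.8 m/s

From R = (v₀² / g) sin 2θ: v₀ = √(gR / sin 2θ).
v₀ = √(14.2 × 243 / sin 30.20°) = √(3451 / 0.5030) = √6859.8 = 82.82 m/s.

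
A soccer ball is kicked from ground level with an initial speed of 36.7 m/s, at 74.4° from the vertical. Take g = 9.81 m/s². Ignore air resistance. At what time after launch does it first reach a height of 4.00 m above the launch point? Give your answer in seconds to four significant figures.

0.5626 s

Resolve: vₓ = 36.70 sin 74.4° = 35.35 m/s and v_y0 = 36.70 cos 74.4° = 9.869 m/s.
Set y = v_y0 t − ½ g t² = 4.00: 4.905 t² − 9.869 t + 4.00 = 0.
t = [9.869 ± √(9.869² − 2·9.81·4.00)] / 9.81 = (9.869 ± 4.350) / 9.81, so t = 0.5626 s or t = 1.449 s.
The first (ascending) time is 0.5626 s.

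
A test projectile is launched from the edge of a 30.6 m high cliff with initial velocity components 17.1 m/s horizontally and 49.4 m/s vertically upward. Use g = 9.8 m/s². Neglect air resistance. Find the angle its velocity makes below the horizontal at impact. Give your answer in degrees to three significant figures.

With up positive and y = 0 at the ground: y(t) = 30.6 + (49.40) t − 4.900 t². Setting y = 0 and taking the positive root: t = [49.40 + √(49.40² + 2·9.80·30.6)] / 9.80 = (49.40 + 55.14) / 9.80 = 10.67 s.
At impact: v_y = v_y0 − g t = −55.14 m/s; vₓ = 17.10 m/s.
Angle below horizontal: arctan(|v_y|/vₓ) = arctan(55.14/17.10) = 72.77°.

72.8°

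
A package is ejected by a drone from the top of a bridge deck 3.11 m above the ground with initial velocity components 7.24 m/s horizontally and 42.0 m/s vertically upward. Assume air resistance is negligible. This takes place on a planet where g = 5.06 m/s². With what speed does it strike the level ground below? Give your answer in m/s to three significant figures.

43.0 m/s

Vertical motion (up positive, ground at y = 0): 2.530 t² − (42.00) t − 3.11 = 0, so t = (42.00 + √(42.00² + 2·5.06·3.11)) / 5.06 = (42.00 + 42.37) / 5.06 = 16.67 s.
Vertical velocity at impact: v_y = v_y0 − g t = 42.00 − 5.06 × 16.67 = −42.37 m/s.
Speed: |v| = √(vₓ² + v_y²) = √(7.240² + 42.37²) = 42.99 m/s.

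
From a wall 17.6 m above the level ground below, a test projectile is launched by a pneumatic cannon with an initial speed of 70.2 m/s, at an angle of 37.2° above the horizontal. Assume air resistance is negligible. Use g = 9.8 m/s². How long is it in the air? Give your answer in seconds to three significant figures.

9.06 s

Resolve: vₓ = 70.20 cos 37.2° = 55.92 m/s and v_y0 = 70.20 sin 37.2° = 42.44 m/s.
Vertical motion (up positive, ground at y = 0): 4.900 t² − (42.44) t − 17.6 = 0, so t = (42.44 + √(42.44² + 2·9.80·17.6)) / 9.80 = (42.44 + 46.33) / 9.80 = 9.058 s.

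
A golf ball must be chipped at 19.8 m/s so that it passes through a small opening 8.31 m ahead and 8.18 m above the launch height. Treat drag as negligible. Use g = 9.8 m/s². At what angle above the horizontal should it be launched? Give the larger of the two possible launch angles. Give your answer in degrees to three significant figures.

83.2°

Trajectory: y = x tanθ − g x² (1 + tan²θ)/(2v₀²). With x = 8.31, y = 8.18, v₀ = 19.8, g = 9.80:
0.8631 tan²θ − 8.31 tanθ + (9.043) = 0.
tanθ = [8.31 ± √(8.31² − 4 × 0.8631 × (9.043))] / (2 × 0.8631) = (8.31 ± 6.151) / 1.726, giving tanθ = 1.251 or 8.377.
θ = 51.36° or 83.19°; the larger is 83.19°.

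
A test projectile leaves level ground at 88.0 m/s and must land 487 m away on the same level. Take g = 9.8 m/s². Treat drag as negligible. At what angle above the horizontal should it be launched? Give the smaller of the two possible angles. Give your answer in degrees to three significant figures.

19.0°

R = v₀² sin 2θ / g gives sin 2θ = gR/v₀² = 9.80·487/88.0² = 0.6163.
2θ = 38.05° or 180° − 38.05° = 142.0°, so θ = 19.02° or 70.98°.
The smaller angle is 19.02°.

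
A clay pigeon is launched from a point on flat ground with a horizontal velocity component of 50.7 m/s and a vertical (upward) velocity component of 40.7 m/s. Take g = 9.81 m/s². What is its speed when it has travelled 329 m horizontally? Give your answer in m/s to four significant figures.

55.66 m/s

At x = 329 m, t = x/vₓ = 329/50.70 = 6.489 s.
Vertical velocity there: v_y = v_y0 − g t = 40.70 − 9.81 × 6.489 = −22.96 m/s.
Speed: √(vₓ² + v_y²) = √(50.70² + 22.96²) = 55.66 m/s.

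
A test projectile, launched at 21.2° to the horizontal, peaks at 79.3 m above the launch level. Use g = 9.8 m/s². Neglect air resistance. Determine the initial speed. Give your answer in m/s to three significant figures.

At the peak v_y = 0, so v_y0 = √(2gH) = √(2 × 9.80 × 79.3) = 39.42 m/s.
v_y0 = v₀ sin θ ⇒ v₀ = 39.42 / sin 21.2° = 109.0 m/s.

109 m/s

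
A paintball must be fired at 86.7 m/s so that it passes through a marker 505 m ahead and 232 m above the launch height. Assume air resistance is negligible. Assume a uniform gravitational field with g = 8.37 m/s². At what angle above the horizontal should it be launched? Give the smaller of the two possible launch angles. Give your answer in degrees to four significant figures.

Trajectory: y = x tanθ − g x² (1 + tan²θ)/(2v₀²). With x = 505, y = 232, v₀ = 86.7, g = 8.37:
142.0 tan²θ − 505 tanθ + (374.0) = 0.
tanθ = [505 ± √(505² − 4 × 142.0 × (374.0))] / (2 × 142.0) = (505 ± 206.5) / 284.0, giving tanθ = 1.051 or 2.505.
θ = 46.43° or 68.24°; the smaller is 46.43°.

46.43°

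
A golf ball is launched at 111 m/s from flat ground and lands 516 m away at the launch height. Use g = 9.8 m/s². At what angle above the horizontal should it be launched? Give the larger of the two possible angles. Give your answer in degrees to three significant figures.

R = v₀² sin 2θ / g gives sin 2θ = gR/v₀² = 9.80·516/111² = 0.4104.
2θ = 24.23° or 180° − 24.23° = 155.8°, so θ = 12.12° or 77.88°.
The larger angle is 77.88°.

77.9°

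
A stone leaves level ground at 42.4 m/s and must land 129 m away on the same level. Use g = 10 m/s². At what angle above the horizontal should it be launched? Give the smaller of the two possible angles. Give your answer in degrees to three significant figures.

22.9°

Level-ground range R = v₀² sin(2θ)/g ⇒ sin(2θ) = gR/v₀² = 10.0 × 129 / 42.4² = 0.7176.
2θ = 45.85° or 180° − 45.85° = 134.1°, so θ = 22.93° or 67.07°.
The smaller angle is 22.93°.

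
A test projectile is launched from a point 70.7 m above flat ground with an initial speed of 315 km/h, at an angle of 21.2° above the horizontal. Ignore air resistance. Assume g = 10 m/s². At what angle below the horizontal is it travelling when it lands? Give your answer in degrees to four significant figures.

31.07°

Convert: 315 km/h = 315/3.6 = 87.50 m/s.
Horizontal component vₓ = 87.50 cos 21.2° = 81.58 m/s; vertical v_y0 = 87.50 sin 21.2° = 31.64 m/s.
With up positive and y = 0 at the ground: y(t) = 70.7 + (31.64) t − 5.000 t². Setting y = 0 and taking the positive root: t = [31.64 + √(31.64² + 2·10.0·70.7)] / 10.0 = (31.64 + 49.14) / 10.0 = 8.079 s.
At impact: v_y = v_y0 − g t = −49.14 m/s; vₓ = 81.58 m/s.
Angle below horizontal: arctan(|v_y|/vₓ) = arctan(49.14/81.58) = 31.07°.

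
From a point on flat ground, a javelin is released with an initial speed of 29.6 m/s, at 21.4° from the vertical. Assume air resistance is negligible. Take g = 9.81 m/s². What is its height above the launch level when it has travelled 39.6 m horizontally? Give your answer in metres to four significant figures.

35.11 m

Resolve: vₓ = 29.60 sin 21.4° = 10.80 m/s and v_y0 = 29.60 cos 21.4° = 27.56 m/s.
Time to reach x = 39.6 m: t = x/vₓ = 39.6/10.80 = 3.667 s.
Height: y = v_y0 t − ½ g t² = 27.56 × 3.667 − 4.905 × 3.667² = 101.0 − 65.94 = 35.11 m.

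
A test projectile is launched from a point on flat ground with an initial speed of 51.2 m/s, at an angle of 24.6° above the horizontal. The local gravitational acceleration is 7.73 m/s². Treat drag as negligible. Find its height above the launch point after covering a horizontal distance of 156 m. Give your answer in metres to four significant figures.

Components: vₓ = 51.20 cos 24.6° = 46.55 m/s, v_y0 = 51.20 sin 24.6° = 21.31 m/s.
x = vₓ t ⇒ t = 156/46.55 = 3.351 s.
Height: y = v_y0 t − ½ g t² = 21.31 × 3.351 − 3.865 × 3.351² = 71.42 − 43.40 = 28.02 m.

28.02 m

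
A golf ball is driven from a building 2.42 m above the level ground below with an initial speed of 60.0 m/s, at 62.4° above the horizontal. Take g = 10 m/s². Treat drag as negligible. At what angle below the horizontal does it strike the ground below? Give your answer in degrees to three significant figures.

62.6°

Horizontal component vₓ = 60.00 cos 62.4° = 27.80 m/s; vertical v_y0 = 60.00 sin 62.4° = 53.17 m/s.
Vertical motion (up positive, ground at y = 0): 5.000 t² − (53.17) t − 2.42 = 0, so t = (53.17 + √(53.17² + 2·10.0·2.42)) / 10.0 = (53.17 + 53.63) / 10.0 = 10.68 s.
At impact: v_y = v_y0 − g t = −53.63 m/s; vₓ = 27.80 m/s.
Angle below horizontal: arctan(|v_y|/vₓ) = arctan(53.63/27.80) = 62.60°.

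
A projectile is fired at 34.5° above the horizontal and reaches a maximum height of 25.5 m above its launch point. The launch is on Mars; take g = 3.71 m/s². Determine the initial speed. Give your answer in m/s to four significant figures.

24.29 m/s

At the peak v_y = 0, so v_y0 = √(2gH) = √(2 × 3.71 × 25.5) = 13.76 m/s.
v_y0 = v₀ sin θ ⇒ v₀ = 13.76 / sin 34.5° = 24.29 m/s.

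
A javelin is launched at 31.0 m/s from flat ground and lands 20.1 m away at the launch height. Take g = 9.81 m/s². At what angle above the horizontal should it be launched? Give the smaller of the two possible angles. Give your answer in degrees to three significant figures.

From R = (v₀²/g) sin 2θ: sin 2θ = 9.81 × 20.1 / 961.00 = 0.2052.
2θ = 11.84° or 180° − 11.84° = 168.2°, so θ = 5.920° or 84.08°.
The smaller angle is 5.920°.

5.92°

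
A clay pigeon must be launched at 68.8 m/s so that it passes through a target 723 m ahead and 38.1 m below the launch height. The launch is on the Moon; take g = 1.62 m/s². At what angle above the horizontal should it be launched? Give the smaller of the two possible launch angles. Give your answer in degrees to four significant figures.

4.099°

Trajectory: y = x tanθ − g x² (1 + tan²θ)/(2v₀²). With x = 723, y = −38.1, v₀ = 68.8, g = 1.62:
89.45 tan²θ − 723 tanθ + (51.35) = 0.
tanθ = [723 ± √(723² − 4 × 89.45 × (51.35))] / (2 × 89.45) = (723 ± 710.2) / 178.9, giving tanθ = 0.07166 or 8.011.
θ = 4.099° or 82.88°; the smaller is 4.099°.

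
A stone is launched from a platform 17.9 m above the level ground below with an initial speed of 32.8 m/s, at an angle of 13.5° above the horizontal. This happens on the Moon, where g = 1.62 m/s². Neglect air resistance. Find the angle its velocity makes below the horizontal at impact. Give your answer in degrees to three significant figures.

18.7°

Horizontal component vₓ = 32.80 cos 13.5° = 31.89 m/s; vertical v_y0 = 32.80 sin 13.5° = 7.657 m/s.
With up positive and y = 0 at the ground: y(t) = 17.9 + (7.657) t − 0.8100 t². Setting y = 0 and taking the positive root: t = [7.657 + √(7.657² + 2·1.62·17.9)] / 1.62 = (7.657 + 10.80) / 1.62 = 11.39 s.
At impact: v_y = v_y0 − g t = −10.80 m/s; vₓ = 31.89 m/s.
Angle below horizontal: arctan(|v_y|/vₓ) = arctan(10.80/31.89) = 18.71°.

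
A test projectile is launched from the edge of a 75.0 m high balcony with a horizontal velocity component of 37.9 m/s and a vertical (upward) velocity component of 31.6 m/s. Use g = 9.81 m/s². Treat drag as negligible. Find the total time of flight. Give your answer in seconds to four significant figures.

8.287 s

The projectile lands when y = 75.0 + (31.60) t − ½·9.81·t² = 0. Positive root: t = (31.60 + √(31.60² + 2·9.81·75.0)) / 9.81 = (31.60 + 49.70) / 9.81 = 8.287 s.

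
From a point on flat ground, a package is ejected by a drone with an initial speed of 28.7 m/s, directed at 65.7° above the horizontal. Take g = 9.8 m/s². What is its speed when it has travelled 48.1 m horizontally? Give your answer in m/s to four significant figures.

Horizontal component vₓ = 28.70 cos 65.7° = 11.81 m/s; vertical v_y0 = 28.70 sin 65.7° = 26.16 m/s.
x = vₓ t ⇒ t = 48.1/11.81 = 4.073 s.
Vertical velocity there: v_y = v_y0 − g t = 26.16 − 9.80 × 4.073 = −13.75 m/s.
Speed: √(vₓ² + v_y²) = √(11.81² + 13.75²) = 18.13 m/s.

18.13 m/s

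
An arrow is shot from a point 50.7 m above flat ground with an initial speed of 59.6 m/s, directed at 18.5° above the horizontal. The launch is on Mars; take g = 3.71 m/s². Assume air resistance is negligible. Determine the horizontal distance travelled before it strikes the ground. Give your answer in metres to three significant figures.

701 m

Components: vₓ = 59.60 cos 18.5° = 56.52 m/s, v_y0 = 59.60 sin 18.5° = 18.91 m/s.
The projectile lands when y = 50.7 + (18.91) t − ½·3.71·t² = 0. Positive root: t = (18.91 + √(18.91² + 2·3.71·50.7)) / 3.71 = (18.91 + 27.09) / 3.71 = 12.40 s.
Horizontal distance: R = vₓ t = 56.52 × 12.40 = 700.8 m.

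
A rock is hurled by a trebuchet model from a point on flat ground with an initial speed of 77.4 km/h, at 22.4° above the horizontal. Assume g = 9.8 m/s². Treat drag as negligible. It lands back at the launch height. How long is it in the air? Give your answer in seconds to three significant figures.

Convert: 77.4 km/h = 77.4/3.6 = 21.50 m/s.
Resolve: vₓ = 21.50 cos 22.4° = 19.88 m/s and v_y0 = 21.50 sin 22.4° = 8.193 m/s.
It returns to y = 0 when t = 2 v_y0 / g = 2(8.193)/9.80 = 1.672 s.

1.67 s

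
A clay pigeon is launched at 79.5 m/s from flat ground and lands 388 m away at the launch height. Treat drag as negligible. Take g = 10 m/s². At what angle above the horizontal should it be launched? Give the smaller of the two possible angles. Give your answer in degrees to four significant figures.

From R = (v₀²/g) sin 2θ: sin 2θ = 10.0 × 388 / 6320.2 = 0.6139.
2θ = 37.87° or 180° − 37.87° = 142.1°, so θ = 18.94° or 71.06°.
The smaller angle is 18.94°.

18.94°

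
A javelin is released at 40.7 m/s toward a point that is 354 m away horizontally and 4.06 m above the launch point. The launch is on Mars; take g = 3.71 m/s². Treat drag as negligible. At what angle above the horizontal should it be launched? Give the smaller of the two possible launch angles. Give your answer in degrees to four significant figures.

Trajectory: y = x tanθ − g x² (1 + tan²θ)/(2v₀²). With x = 354, y = 4.06, v₀ = 40.7, g = 3.71:
140.3 tan²θ − 354 tanθ + (144.4) = 0.
tanθ = [354 ± √(354² − 4 × 140.3 × (144.4))] / (2 × 140.3) = (354 ± 210.4) / 280.7, giving tanθ = 0.5117 or 2.011.
θ = 27.10° or 63.56°; the smaller is 27.10°.

27.10°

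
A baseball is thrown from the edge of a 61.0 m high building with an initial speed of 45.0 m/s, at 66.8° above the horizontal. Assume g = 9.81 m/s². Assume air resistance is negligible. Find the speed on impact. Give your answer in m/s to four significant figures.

Horizontal component vₓ = 45.00 cos 66.8° = 17.73 m/s; vertical v_y0 = 45.00 sin 66.8° = 41.36 m/s.
With up positive and y = 0 at the ground: y(t) = 61.0 + (41.36) t − 4.905 t². Setting y = 0 and taking the positive root: t = [41.36 + √(41.36² + 2·9.81·61.0)] / 9.81 = (41.36 + 53.92) / 9.81 = 9.713 s.
Vertical velocity at impact: v_y = v_y0 − g t = 41.36 − 9.81 × 9.713 = −53.92 m/s.
Speed: |v| = √(vₓ² + v_y²) = √(17.73² + 53.92²) = 56.76 m/s.

56.76 m/s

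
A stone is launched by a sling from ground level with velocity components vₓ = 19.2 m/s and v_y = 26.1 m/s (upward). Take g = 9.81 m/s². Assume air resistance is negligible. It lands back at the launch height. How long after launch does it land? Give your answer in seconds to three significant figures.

5.32 s

It returns to y = 0 when t = 2 v_y0 / g = 2(26.10)/9.81 = 5.321 s.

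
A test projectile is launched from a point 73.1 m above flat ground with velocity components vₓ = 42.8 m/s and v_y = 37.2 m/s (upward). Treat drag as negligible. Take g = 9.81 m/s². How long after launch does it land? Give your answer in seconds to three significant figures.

The projectile lands when y = 73.1 + (37.20) t − ½·9.81·t² = 0. Positive root: t = (37.20 + √(37.20² + 2·9.81·73.1)) / 9.81 = (37.20 + 53.09) / 9.81 = 9.203 s.

9.20 s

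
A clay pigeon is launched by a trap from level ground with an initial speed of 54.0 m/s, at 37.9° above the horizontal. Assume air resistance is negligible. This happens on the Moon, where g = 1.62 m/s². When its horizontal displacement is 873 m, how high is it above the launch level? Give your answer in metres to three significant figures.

Resolve: vₓ = 54.00 cos 37.9° = 42.61 m/s and v_y0 = 54.00 sin 37.9° = 33.17 m/s.
Time to reach x = 873 m: t = x/vₓ = 873/42.61 = 20.49 s.
Height: y = v_y0 t − ½ g t² = 33.17 × 20.49 − 0.8100 × 20.49² = 679.6 − 340.0 = 339.6 m.

340 m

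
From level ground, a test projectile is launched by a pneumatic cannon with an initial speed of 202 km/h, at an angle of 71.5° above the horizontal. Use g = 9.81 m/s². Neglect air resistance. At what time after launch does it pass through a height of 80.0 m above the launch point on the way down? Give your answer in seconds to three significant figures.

Convert: 202 km/h = 202/3.6 = 56.11 m/s.
vₓ = 56.11 cos 71.5° = 17.80 m/s; v_y0 = 56.11 sin 71.5° = 53.21 m/s.
Height y(t) = 53.21 t − 4.905 t² = 80.0 gives 4.905 t² − 53.21 t + 80.0 = 0.
t = [53.21 ± √(53.21² − 2·9.81·80.0)] / 9.81 = (53.21 ± 35.52) / 9.81, so t = 1.803 s or t = 9.045 s.
The descending-branch root is 9.045 s.

9.05 s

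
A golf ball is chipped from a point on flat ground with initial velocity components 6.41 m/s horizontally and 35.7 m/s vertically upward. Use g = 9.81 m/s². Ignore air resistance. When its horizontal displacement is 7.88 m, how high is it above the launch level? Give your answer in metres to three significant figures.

x = vₓ t ⇒ t = 7.88/6.410 = 1.229 s.
Height: y = v_y0 t − ½ g t² = 35.70 × 1.229 − 4.905 × 1.229² = 43.89 − 7.413 = 36.47 m.

36.5 m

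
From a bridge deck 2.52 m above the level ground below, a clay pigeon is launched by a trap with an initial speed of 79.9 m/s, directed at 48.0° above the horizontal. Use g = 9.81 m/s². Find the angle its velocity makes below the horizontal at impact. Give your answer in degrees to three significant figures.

Resolve: vₓ = 79.90 cos 48.0° = 53.46 m/s and v_y0 = 79.90 sin 48.0° = 59.38 m/s.
With up positive and y = 0 at the ground: y(t) = 2.52 + (59.38) t − 4.905 t². Setting y = 0 and taking the positive root: t = [59.38 + √(59.38² + 2·9.81·2.52)] / 9.81 = (59.38 + 59.79) / 9.81 = 12.15 s.
At impact: v_y = v_y0 − g t = −59.79 m/s; vₓ = 53.46 m/s.
Angle below horizontal: arctan(|v_y|/vₓ) = arctan(59.79/53.46) = 48.20°.

48.2°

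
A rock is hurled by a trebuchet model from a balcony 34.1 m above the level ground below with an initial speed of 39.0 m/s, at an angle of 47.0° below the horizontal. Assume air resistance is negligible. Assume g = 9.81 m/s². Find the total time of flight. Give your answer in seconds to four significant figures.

1.017 s

Resolve: vₓ = 39.00 cos 47.0° = 26.60 m/s and v_y0 = −28.52 m/s (downward).
The projectile lands when y = 34.1 + (−28.52) t − ½·9.81·t² = 0. Positive root: t = (−28.52 + √(28.52² + 2·9.81·34.1)) / 9.81 = (−28.52 + 38.50) / 9.81 = 1.017 s.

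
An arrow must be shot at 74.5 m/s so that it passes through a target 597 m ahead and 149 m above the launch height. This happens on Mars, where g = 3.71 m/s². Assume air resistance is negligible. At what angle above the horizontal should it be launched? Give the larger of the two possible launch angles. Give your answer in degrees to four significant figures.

77.51°

Trajectory: y = x tanθ − g x² (1 + tan²θ)/(2v₀²). With x = 597, y = 149, v₀ = 74.5, g = 3.71:
119.1 tan²θ − 597 tanθ + (268.1) = 0.
tanθ = [597 ± √(597² − 4 × 119.1 × (268.1))] / (2 × 119.1) = (597 ± 478.2) / 238.2, giving tanθ = 0.4987 or 4.513.
θ = 26.51° or 77.51°; the larger is 77.51°.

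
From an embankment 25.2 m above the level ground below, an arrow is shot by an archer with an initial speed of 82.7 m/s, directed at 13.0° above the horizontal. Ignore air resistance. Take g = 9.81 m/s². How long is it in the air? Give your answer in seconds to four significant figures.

4.852 s

Horizontal component vₓ = 82.70 cos 13.0° = 80.58 m/s; vertical v_y0 = 82.70 sin 13.0° = 18.60 m/s.
With up positive and y = 0 at the ground: y(t) = 25.2 + (18.60) t − 4.905 t². Setting y = 0 and taking the positive root: t = [18.60 + √(18.60² + 2·9.81·25.2)] / 9.81 = (18.60 + 28.99) / 9.81 = 4.852 s.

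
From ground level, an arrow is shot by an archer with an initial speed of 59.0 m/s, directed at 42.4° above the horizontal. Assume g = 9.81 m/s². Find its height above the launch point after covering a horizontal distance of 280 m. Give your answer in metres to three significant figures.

53.1 m

vₓ = 59.00 cos 42.4° = 43.57 m/s; v_y0 = 59.00 sin 42.4° = 39.78 m/s.
At x = 280 m, t = x/vₓ = 280/43.57 = 6.427 s.
Height: y = v_y0 t − ½ g t² = 39.78 × 6.427 − 4.905 × 6.427² = 255.7 − 202.6 = 53.09 m.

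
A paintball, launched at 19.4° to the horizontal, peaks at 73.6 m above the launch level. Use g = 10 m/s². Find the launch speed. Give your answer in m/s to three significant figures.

At the peak v_y = 0, so v_y0 = √(2gH) = √(2 × 10.0 × 73.6) = 38.37 m/s.
v_y0 = v₀ sin θ ⇒ v₀ = 38.37 / sin 19.4° = 115.5 m/s.

116 m/s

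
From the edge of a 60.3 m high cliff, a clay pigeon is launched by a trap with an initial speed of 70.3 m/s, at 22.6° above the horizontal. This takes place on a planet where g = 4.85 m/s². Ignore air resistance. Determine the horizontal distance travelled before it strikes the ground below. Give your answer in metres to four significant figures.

Resolve: vₓ = 70.30 cos 22.6° = 64.90 m/s and v_y0 = 70.30 sin 22.6° = 27.02 m/s.
Vertical motion (up positive, ground at y = 0): 2.425 t² − (27.02) t − 60.3 = 0, so t = (27.02 + √(27.02² + 2·4.85·60.3)) / 4.85 = (27.02 + 36.26) / 4.85 = 13.05 s.
Horizontal distance: R = vₓ t = 64.90 × 13.05 = 846.7 m.

846.7 m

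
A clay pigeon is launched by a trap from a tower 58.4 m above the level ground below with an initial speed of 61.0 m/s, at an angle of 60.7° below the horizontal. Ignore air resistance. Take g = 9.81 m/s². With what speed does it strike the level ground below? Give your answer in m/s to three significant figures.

69.8 m/s

Components: vₓ = 61.00 cos 60.7° = 29.85 m/s, v_y0 = −53.20 m/s (downward).
The projectile lands when y = 58.4 + (−53.20) t − ½·9.81·t² = 0. Positive root: t = (−53.20 + √(53.20² + 2·9.81·58.4)) / 9.81 = (−53.20 + 63.05) / 9.81 = 1.005 s.
Vertical velocity at impact: v_y = v_y0 − g t = −53.20 − 9.81 × 1.005 = −63.05 m/s.
Speed: |v| = √(vₓ² + v_y²) = √(29.85² + 63.05²) = 69.76 m/s.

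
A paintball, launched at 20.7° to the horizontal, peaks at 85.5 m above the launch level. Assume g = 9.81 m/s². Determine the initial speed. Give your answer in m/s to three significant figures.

116 m/s

At the peak v_y = 0, so v_y0 = √(2gH) = √(2 × 9.81 × 85.5) = 40.96 m/s.
v_y0 = v₀ sin θ ⇒ v₀ = 40.96 / sin 20.7° = 115.9 m/s.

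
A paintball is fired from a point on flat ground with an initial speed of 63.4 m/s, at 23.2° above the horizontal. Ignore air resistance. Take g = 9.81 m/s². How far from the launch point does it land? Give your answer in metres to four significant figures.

296.7 m

vₓ = 63.40 cos 23.2° = 58.27 m/s; v_y0 = 63.40 sin 23.2° = 24.98 m/s.
Time aloft: T = 2 v_y0 / g = 2 × 24.98 / 9.81 = 5.092 s.
Horizontal distance R = vₓ T = 58.27 × 5.092 = 296.7 m.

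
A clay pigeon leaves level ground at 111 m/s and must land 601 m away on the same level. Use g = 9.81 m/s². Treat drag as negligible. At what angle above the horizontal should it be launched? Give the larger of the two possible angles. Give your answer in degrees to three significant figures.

R = v₀² sin 2θ / g gives sin 2θ = gR/v₀² = 9.81·601/111² = 0.4785.
2θ = 28.59° or 180° − 28.59° = 151.4°, so θ = 14.29° or 75.71°.
The larger angle is 75.71°.

75.7°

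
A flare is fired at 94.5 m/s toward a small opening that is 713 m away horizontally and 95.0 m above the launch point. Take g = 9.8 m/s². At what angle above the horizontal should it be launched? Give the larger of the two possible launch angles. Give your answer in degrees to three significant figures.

61.2°

Trajectory: y = x tanθ − g x² (1 + tan²θ)/(2v₀²). With x = 713, y = 95.0, v₀ = 94.5, g = 9.80:
278.9 tan²θ − 713 tanθ + (373.9) = 0.
tanθ = [713 ± √(713² − 4 × 278.9 × (373.9))] / (2 × 278.9) = (713 ± 301.9) / 557.9, giving tanθ = 0.7369 or 1.819.
θ = 36.39° or 61.20°; the larger is 61.20°.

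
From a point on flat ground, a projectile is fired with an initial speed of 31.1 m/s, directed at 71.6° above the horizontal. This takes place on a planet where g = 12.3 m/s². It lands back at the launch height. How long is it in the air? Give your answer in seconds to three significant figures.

4.80 s

Horizontal component vₓ = 31.10 cos 71.6° = 9.817 m/s; vertical v_y0 = 31.10 sin 71.6° = 29.51 m/s.
Time of flight on level ground: T = 2 v_y0 / g = 2 × 29.51 / 12.3 = 4.798 s.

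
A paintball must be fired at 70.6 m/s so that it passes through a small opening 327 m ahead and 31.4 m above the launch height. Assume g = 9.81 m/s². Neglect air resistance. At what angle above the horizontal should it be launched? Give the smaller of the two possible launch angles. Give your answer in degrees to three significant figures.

Trajectory: y = x tanθ − g x² (1 + tan²θ)/(2v₀²). With x = 327, y = 31.4, v₀ = 70.6, g = 9.81:
105.2 tan²θ − 327 tanθ + (136.6) = 0.
tanθ = [327 ± √(327² − 4 × 105.2 × (136.6))] / (2 × 105.2) = (327 ± 222.3) / 210.5, giving tanθ = 0.4974 or 2.610.
θ = 26.45° or 69.04°; the smaller is 26.45°.

26.4°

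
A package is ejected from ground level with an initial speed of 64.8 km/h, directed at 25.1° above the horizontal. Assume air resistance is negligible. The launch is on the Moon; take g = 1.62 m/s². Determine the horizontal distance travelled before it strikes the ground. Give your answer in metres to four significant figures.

Convert: 64.8 km/h = 64.8/3.6 = 18.00 m/s.
Resolve: vₓ = 18.00 cos 25.1° = 16.30 m/s and v_y0 = 18.00 sin 25.1° = 7.636 m/s.
Time aloft: T = 2 v_y0 / g = 2 × 7.636 / 1.62 = 9.427 s.
Horizontal distance R = vₓ T = 16.30 × 9.427 = 153.7 m.

153.7 m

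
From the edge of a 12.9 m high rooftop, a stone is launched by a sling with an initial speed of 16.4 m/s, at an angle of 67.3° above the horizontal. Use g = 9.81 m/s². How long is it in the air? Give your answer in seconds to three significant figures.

Components: vₓ = 16.40 cos 67.3° = 6.329 m/s, v_y0 = 16.40 sin 67.3° = 15.13 m/s.
The projectile lands when y = 12.9 + (15.13) t − ½·9.81·t² = 0. Positive root: t = (15.13 + √(15.13² + 2·9.81·12.9)) / 9.81 = (15.13 + 21.95) / 9.81 = 3.780 s.

3.78 s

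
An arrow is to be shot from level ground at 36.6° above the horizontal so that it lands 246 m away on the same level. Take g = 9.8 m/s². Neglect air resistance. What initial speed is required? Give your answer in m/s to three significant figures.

On level ground R = v₀² sin 2θ / g ⇒ v₀ = √(gR / sin 2θ).
v₀ = √(9.80 × 246 / sin 73.20°) = √(2411 / 0.9573) = √2518.3 = 50.18 m/s.

50.2 m/s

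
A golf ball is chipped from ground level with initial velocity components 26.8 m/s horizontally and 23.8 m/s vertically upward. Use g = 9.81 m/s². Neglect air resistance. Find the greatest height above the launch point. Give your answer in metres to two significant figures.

Maximum height: H = v_y0² / (2g) = 23.80² / (2 × 9.81) = 28.87 m.

29 m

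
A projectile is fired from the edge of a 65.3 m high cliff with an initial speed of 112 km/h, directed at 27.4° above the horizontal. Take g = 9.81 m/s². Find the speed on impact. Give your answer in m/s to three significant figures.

Convert: 112 km/h = 112/3.6 = 31.11 m/s.
vₓ = 31.11 cos 27.4° = 27.62 m/s; v_y0 = 31.11 sin 27.4° = 14.32 m/s.
With up positive and y = 0 at the ground: y(t) = 65.3 + (14.32) t − 4.905 t². Setting y = 0 and taking the positive root: t = [14.32 + √(14.32² + 2·9.81·65.3)] / 9.81 = (14.32 + 38.55) / 9.81 = 5.389 s.
Vertical velocity at impact: v_y = v_y0 − g t = 14.32 − 9.81 × 5.389 = −38.55 m/s.
Speed: |v| = √(vₓ² + v_y²) = √(27.62² + 38.55²) = 47.42 m/s.

47.4 m/s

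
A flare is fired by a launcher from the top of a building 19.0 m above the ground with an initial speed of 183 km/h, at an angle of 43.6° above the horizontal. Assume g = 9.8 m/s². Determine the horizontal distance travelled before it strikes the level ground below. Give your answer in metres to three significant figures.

282 m

Convert: 183 km/h = 183/3.6 = 50.83 m/s.
vₓ = 50.83 cos 43.6° = 36.81 m/s; v_y0 = 50.83 sin 43.6° = 35.06 m/s.
With up positive and y = 0 at the ground: y(t) = 19.0 + (35.06) t − 4.900 t². Setting y = 0 and taking the positive root: t = [35.06 + √(35.06² + 2·9.80·19.0)] / 9.80 = (35.06 + 40.02) / 9.80 = 7.660 s.
Horizontal distance: R = vₓ t = 36.81 × 7.660 = 282.0 m.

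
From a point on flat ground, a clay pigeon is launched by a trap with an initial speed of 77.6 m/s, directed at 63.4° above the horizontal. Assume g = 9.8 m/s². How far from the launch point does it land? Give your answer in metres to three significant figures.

492 m

Resolve: vₓ = 77.60 cos 63.4° = 34.75 m/s and v_y0 = 77.60 sin 63.4° = 69.39 m/s.
Flight time T = 2 v_y0 / g = 14.16 s.
Range: R = vₓ T = 34.75 × 14.16 = 492.0 m.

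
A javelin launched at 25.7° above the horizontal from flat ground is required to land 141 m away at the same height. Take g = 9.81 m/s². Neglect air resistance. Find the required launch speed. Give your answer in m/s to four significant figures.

42.07 m/s

From R = (v₀² / g) sin 2θ: v₀ = √(gR / sin 2θ).
v₀ = √(9.81 × 141 / sin 51.40°) = √(1383 / 0.7815) = √1769.9 = 42.07 m/s.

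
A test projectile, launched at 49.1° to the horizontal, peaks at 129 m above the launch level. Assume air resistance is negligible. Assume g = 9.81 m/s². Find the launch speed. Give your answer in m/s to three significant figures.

66.6 m/s

At the peak v_y = 0, so v_y0 = √(2gH) = √(2 × 9.81 × 129) = 50.31 m/s.
v_y0 = v₀ sin θ ⇒ v₀ = 50.31 / sin 49.1° = 66.56 m/s.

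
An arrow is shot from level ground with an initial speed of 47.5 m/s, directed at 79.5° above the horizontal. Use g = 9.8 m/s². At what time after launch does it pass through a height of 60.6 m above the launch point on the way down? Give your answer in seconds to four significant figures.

Horizontal component vₓ = 47.50 cos 79.5° = 8.656 m/s; vertical v_y0 = 47.50 sin 79.5° = 46.70 m/s.
Height y(t) = 46.70 t − 4.900 t² = 60.6 gives 4.900 t² − 46.70 t + 60.6 = 0.
Quadratic formula: t = (46.70 ± √993.56) / 9.80 = (46.70 ± 31.52) / 9.80 → t = 1.549 s or 7.982 s.
The descending-branch root is 7.982 s.

7.982 s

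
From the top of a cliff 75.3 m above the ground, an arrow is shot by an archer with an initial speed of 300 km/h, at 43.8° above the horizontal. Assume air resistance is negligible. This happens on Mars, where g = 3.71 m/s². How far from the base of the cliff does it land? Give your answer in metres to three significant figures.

1950 m

Convert: 300 km/h = 300/3.6 = 83.33 m/s.
vₓ = 83.33 cos 43.8° = 60.15 m/s; v_y0 = 83.33 sin 43.8° = 57.68 m/s.
With up positive and y = 0 at the ground: y(t) = 75.3 + (57.68) t − 1.855 t². Setting y = 0 and taking the positive root: t = [57.68 + √(57.68² + 2·3.71·75.3)] / 3.71 = (57.68 + 62.33) / 3.71 = 32.35 s.
Horizontal distance: R = vₓ t = 60.15 × 32.35 = 1946 m.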